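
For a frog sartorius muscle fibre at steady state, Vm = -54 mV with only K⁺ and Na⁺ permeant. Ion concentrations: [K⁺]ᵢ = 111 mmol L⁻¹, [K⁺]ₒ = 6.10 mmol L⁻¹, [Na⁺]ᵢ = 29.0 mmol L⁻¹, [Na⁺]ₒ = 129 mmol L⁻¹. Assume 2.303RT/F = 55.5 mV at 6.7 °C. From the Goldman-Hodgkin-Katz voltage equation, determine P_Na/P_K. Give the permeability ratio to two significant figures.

0.045

Let α = P_Na/P_K. GHK: Vm = 55.5·log₁₀[(Kₒ + α·Naₒ)/(Kᵢ + α·Naᵢ)].
10^(Vm/55.5) = 10^(-54.0/55.5) = 0.10642
So 0.10642·(Kᵢ + α·Naᵢ) = Kₒ + α·Naₒ → α = (0.10642·111.0 − 6.1) / (129.0 − 0.10642·29.0)
α = (11.81 − 6.1) / (129.0 − 3.086) = 5.713/125.9 = 0.04537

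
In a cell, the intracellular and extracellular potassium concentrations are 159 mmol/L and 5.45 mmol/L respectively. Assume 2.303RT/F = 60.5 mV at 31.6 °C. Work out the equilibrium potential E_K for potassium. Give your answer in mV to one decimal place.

E = (60.5/z) · log₁₀([K⁺]_out/[K⁺]_in) with z = +1.
= (60.5/1) · log₁₀(5.45/159) = 60.50 · log₁₀(0.03428)
= 60.50 · (-1.4650) = -88.63 mV

-88.6 mV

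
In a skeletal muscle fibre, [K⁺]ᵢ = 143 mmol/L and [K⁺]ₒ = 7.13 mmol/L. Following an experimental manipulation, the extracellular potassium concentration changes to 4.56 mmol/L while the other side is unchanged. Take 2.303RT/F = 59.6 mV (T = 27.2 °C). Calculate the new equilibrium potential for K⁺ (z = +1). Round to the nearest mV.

After the shift: [K⁺]_out = 4.56, [K⁺]_in = 143 mmol/L.
E_new = (59.6/1)·log₁₀(4.56/143) = 59.60 · (-1.4964) = -89.18 mV

-89 mV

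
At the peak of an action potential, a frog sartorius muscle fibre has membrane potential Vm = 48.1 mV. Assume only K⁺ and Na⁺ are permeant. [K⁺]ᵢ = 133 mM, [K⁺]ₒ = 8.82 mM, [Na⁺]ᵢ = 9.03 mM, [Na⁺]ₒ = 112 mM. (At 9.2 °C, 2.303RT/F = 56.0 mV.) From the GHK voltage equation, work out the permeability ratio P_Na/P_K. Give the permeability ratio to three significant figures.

Let α = P_Na/P_K. GHK: Vm = 56.0·log₁₀[(Kₒ + α·Naₒ)/(Kᵢ + α·Naᵢ)].
10^(Vm/56.0) = 10^(48.1/56.0) = 7.2265
So 7.2265·(Kᵢ + α·Naᵢ) = Kₒ + α·Naₒ → α = (7.2265·133.0 − 8.82) / (112.0 − 7.2265·9.03)
α = (961.1 − 8.82) / (112.0 − 65.26) = 952.3/46.74 = 20.37

20.4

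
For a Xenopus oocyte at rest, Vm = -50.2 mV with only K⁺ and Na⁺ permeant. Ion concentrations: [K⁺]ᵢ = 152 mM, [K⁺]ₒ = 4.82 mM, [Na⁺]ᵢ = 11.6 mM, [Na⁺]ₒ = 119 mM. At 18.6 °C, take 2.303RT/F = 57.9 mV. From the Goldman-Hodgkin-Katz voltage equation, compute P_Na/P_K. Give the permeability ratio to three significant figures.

0.135

Let α = P_Na/P_K. GHK: Vm = 57.9·log₁₀[(Kₒ + α·Naₒ)/(Kᵢ + α·Naᵢ)].
10^(Vm/57.9) = 10^(-50.2/57.9) = 0.13583
So 0.13583·(Kᵢ + α·Naᵢ) = Kₒ + α·Naₒ → α = (0.13583·152.0 − 4.82) / (119.0 − 0.13583·11.6)
α = (20.65 − 4.82) / (119.0 − 1.576) = 15.83/117.4 = 0.1348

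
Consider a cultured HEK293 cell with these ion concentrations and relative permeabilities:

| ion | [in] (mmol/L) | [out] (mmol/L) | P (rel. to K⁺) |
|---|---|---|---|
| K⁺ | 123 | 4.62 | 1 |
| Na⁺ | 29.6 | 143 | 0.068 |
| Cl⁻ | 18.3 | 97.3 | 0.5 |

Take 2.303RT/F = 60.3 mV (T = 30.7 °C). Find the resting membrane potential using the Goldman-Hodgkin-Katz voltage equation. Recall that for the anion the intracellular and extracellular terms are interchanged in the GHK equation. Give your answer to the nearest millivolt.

-52 mV

Vm = 60.3 · log₁₀[(Σ P·[cation]ₒ + Σ P·[anion]ᵢ) / (Σ P·[cation]ᵢ + Σ P·[anion]ₒ)]
Numerator = 1×4.62 + 0.068×143 + 0.5×18.3 = 23.49
Denominator = 1×123 + 0.068×29.6 + 0.5×97.3 = 173.7
Vm = 60.3 · log₁₀(0.13529) = 60.3 × (-0.8687) = -52.39 mV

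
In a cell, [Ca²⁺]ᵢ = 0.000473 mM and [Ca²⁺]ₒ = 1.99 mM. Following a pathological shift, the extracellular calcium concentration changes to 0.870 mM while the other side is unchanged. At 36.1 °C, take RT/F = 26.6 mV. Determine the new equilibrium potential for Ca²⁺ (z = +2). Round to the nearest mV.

100 mV

After the shift: [Ca²⁺]_out = 0.870, [Ca²⁺]_in = 0.000473 mM.
E_new = (26.6/2)·ln(0.870/0.000473) = 13.30 · (7.5172) = 99.98 mV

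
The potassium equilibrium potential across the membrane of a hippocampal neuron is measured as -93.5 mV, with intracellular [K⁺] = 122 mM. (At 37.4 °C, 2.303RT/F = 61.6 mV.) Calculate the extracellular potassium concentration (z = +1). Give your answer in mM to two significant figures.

3.7 mM

Nernst: E = (61.6/1) · log₁₀([out]/[in]), so log₁₀([out]/[in]) = -93.5 × 1 / 61.6 = -1.5179.
[out]/[in] = 10^(-1.5179) = 0.03035.
[out] = 0.03035 × 122 = 3.703 mM.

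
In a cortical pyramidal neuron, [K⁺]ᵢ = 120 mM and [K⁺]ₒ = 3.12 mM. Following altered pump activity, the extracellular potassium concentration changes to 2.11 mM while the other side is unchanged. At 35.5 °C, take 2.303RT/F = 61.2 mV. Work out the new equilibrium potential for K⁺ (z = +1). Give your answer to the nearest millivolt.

After the shift: [K⁺]_out = 2.11, [K⁺]_in = 120 mM.
E_new = (61.2/1)·log₁₀(2.11/120) = 61.20 · (-1.7549) = -107.40 mV

-107 mV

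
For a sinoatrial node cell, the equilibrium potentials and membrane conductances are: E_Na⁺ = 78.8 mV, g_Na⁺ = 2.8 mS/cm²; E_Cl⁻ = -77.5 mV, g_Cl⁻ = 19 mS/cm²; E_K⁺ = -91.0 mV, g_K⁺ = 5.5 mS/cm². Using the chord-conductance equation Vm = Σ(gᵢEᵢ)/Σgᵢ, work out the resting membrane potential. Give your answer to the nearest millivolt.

Σ gᵢEᵢ = 2.8·(78.8) + 19·(-77.5) + 5.5·(-91.0) = -1752.36
Σ gᵢ = 2.8 + 19 + 5.5 = 27.3
Vm = -1752.36 / 27.3 = -64.19 mV

-64 mV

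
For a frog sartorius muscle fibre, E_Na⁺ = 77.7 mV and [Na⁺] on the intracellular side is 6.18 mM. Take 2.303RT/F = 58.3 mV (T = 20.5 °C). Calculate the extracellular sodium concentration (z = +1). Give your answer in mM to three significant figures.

133 mM

Nernst: E = (58.3/1) · log₁₀([out]/[in]), so log₁₀([out]/[in]) = 77.7 × 1 / 58.3 = 1.3328.
[out]/[in] = 10^(1.3328) = 21.52.
[out] = 21.52 × 6.18 = 133 mM.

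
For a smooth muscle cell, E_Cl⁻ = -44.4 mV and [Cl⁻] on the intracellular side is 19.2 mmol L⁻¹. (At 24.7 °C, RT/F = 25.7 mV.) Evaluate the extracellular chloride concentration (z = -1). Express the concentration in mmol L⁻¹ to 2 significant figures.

Nernst: E = (25.7/-1) · ln([out]/[in]), so ln([out]/[in]) = -44.4 × -1 / 25.7 = 1.7276.
[out]/[in] = e^(1.7276) = 5.627.
[out] = 5.627 × 19.2 = 108 mmol L⁻¹.

110 mmol L⁻¹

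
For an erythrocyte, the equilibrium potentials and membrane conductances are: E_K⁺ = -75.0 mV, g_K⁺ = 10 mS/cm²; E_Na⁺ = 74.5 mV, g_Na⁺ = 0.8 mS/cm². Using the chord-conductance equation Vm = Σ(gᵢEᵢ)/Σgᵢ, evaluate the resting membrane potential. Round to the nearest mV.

Σ gᵢEᵢ = 10·(-75.0) + 0.8·(74.5) = -690.40
Σ gᵢ = 10 + 0.8 = 10.8
Vm = -690.40 / 10.8 = -63.93 mV

-64 mV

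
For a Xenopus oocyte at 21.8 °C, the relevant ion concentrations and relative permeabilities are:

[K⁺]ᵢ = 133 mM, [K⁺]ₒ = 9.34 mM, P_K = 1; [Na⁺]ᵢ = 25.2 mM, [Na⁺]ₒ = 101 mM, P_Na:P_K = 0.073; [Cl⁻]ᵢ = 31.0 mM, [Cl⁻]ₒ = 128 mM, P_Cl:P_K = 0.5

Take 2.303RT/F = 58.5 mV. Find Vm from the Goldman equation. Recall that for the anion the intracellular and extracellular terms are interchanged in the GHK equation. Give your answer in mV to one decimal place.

-46.2 mV

Vm = 58.5 · log₁₀[(Σ P·[cation]ₒ + Σ P·[anion]ᵢ) / (Σ P·[cation]ᵢ + Σ P·[anion]ₒ)]
Numerator = 1×9.34 + 0.073×101 + 0.5×31.0 = 32.21
Denominator = 1×133 + 0.073×25.2 + 0.5×128 = 198.8
Vm = 58.5 · log₁₀(0.162) = 58.5 × (-0.7905) = -46.24 mV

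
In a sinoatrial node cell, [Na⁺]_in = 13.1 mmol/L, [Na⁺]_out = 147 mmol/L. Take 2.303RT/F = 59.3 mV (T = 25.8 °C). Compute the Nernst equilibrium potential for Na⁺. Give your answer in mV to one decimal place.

E = (59.3/z) · log₁₀([Na⁺]_out/[Na⁺]_in) with z = +1.
= (59.3/1) · log₁₀(147/13.1) = 59.30 · log₁₀(11.22)
= 59.30 · (1.0500) = 62.27 mV

62.3 mV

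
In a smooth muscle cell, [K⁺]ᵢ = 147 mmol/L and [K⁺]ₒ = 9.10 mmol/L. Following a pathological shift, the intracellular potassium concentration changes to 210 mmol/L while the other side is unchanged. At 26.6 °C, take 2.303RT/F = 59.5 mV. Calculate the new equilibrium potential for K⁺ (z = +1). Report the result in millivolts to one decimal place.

After the shift: [K⁺]_out = 9.10, [K⁺]_in = 210 mmol/L.
E_new = (59.5/1)·log₁₀(9.10/210) = 59.50 · (-1.3632) = -81.11 mV

-81.1 mV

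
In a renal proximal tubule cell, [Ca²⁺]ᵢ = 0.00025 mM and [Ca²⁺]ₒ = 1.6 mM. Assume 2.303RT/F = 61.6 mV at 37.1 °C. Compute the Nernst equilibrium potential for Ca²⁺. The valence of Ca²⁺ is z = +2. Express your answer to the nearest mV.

E = (61.6/z) · log₁₀([Ca²⁺]_out/[Ca²⁺]_in) with z = +2.
= (61.6/2) · log₁₀(1.6/0.00025) = 30.80 · log₁₀(6400)
= 30.80 · (3.8062) = 117.23 mV

117 mV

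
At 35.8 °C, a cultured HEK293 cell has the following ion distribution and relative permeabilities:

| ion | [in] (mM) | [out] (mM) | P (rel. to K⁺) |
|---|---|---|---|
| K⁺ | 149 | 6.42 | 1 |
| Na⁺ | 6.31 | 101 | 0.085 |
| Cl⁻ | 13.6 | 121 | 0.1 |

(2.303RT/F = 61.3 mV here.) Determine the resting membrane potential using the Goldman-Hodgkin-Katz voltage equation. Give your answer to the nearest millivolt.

-61 mV

Vm = 61.3 · log₁₀[(Σ P·[cation]ₒ + Σ P·[anion]ᵢ) / (Σ P·[cation]ᵢ + Σ P·[anion]ₒ)]
Numerator = 1×6.42 + 0.085×101 + 0.1×13.6 = 16.37
Denominator = 1×149 + 0.085×6.31 + 0.1×121 = 161.6
Vm = 61.3 · log₁₀(0.10125) = 61.3 × (-0.9946) = -60.97 mV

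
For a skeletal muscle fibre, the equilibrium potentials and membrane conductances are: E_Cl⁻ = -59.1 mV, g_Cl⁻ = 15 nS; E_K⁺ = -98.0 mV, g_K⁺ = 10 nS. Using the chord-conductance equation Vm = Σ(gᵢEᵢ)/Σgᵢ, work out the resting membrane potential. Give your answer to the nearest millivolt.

-75 mV

Σ gᵢEᵢ = 15·(-59.1) + 10·(-98.0) = -1866.50
Σ gᵢ = 15 + 10 = 25
Vm = -1866.50 / 25 = -74.66 mV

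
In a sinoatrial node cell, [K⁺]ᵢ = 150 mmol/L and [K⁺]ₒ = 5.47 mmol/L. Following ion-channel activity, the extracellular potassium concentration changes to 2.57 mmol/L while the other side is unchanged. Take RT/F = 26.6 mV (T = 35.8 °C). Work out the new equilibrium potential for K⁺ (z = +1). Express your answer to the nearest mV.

-108 mV

After the shift: [K⁺]_out = 2.57, [K⁺]_in = 150 mmol/L.
E_new = (26.6/1)·ln(2.57/150) = 26.60 · (-4.0667) = -108.18 mV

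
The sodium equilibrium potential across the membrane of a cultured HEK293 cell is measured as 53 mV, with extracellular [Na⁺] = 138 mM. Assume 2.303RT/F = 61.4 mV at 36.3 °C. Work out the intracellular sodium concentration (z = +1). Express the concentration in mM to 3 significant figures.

18.9 mM

Nernst: E = (61.4/1) · log₁₀([out]/[in]), so log₁₀([out]/[in]) = 53.0 × 1 / 61.4 = 0.8632.
[out]/[in] = 10^(0.8632) = 7.298.
[in] = 138 / 7.298 = 18.91 mM.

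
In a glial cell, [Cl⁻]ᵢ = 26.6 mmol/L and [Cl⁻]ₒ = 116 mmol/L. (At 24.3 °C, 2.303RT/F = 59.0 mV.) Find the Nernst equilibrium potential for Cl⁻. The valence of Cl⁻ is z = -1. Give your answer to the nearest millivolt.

E = (59.0/z) · log₁₀([Cl⁻]_out/[Cl⁻]_in) with z = -1.
For an anion, dividing by z = -1 reverses the sign.
= (59.0/-1) · log₁₀(116/26.6) = -59.00 · log₁₀(4.361)
= -59.00 · (0.6396) = -37.74 mV

-38 mV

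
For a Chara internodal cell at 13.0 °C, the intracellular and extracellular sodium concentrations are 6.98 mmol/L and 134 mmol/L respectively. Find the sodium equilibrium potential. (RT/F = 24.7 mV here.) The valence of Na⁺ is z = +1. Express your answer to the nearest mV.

E = (24.7/z) · ln([Na⁺]_out/[Na⁺]_in) with z = +1.
= (24.7/1) · ln(134/6.98) = 24.70 · ln(19.2)
= 24.70 · (2.9548) = 72.98 mV

73 mV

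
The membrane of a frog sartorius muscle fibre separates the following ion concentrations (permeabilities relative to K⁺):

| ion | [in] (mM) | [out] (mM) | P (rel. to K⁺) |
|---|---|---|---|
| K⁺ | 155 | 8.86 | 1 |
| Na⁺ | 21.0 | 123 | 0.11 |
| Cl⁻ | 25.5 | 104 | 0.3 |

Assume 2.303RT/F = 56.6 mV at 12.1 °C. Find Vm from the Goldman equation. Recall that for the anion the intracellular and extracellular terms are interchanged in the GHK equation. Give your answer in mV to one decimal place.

Vm = 56.6 · log₁₀[(Σ P·[cation]ₒ + Σ P·[anion]ᵢ) / (Σ P·[cation]ᵢ + Σ P·[anion]ₒ)]
Numerator = 1×8.86 + 0.11×123 + 0.3×25.5 = 30.04
Denominator = 1×155 + 0.11×21.0 + 0.3×104 = 188.5
Vm = 56.6 · log₁₀(0.15935) = 56.6 × (-0.7976) = -45.15 mV

-45.1 mV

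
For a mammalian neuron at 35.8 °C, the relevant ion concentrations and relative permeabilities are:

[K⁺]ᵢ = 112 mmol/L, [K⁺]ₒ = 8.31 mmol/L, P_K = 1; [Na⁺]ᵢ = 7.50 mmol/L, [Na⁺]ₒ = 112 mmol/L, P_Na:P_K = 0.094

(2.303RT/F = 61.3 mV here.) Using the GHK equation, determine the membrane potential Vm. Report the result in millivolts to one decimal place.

-47.6 mV

Vm = 61.3 · log₁₀[(Σ P·[cation]ₒ + Σ P·[anion]ᵢ) / (Σ P·[cation]ᵢ + Σ P·[anion]ₒ)]
Numerator = 1×8.31 + 0.094×112 = 18.84
Denominator = 1×112 + 0.094×7.50 = 112.7
Vm = 61.3 · log₁₀(0.16714) = 61.3 × (-0.7769) = -47.62 mV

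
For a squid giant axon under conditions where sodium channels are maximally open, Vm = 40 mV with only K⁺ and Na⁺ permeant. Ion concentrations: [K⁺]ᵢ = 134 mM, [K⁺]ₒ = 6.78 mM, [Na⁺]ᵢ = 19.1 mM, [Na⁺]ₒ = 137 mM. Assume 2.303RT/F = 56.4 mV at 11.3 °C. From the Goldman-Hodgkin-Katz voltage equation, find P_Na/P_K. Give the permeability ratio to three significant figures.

Let α = P_Na/P_K. GHK: Vm = 56.4·log₁₀[(Kₒ + α·Naₒ)/(Kᵢ + α·Naᵢ)].
10^(Vm/56.4) = 10^(40.0/56.4) = 5.1194
So 5.1194·(Kᵢ + α·Naᵢ) = Kₒ + α·Naₒ → α = (5.1194·134.0 − 6.78) / (137.0 − 5.1194·19.1)
α = (686 − 6.78) / (137.0 − 97.78) = 679.2/39.22 = 17.32

17.3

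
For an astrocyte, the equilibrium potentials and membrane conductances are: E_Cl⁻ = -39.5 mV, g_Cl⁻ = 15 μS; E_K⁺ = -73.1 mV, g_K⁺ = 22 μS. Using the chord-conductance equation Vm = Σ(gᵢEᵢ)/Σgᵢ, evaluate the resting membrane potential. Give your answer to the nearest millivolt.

Σ gᵢEᵢ = 15·(-39.5) + 22·(-73.1) = -2200.70
Σ gᵢ = 15 + 22 = 37
Vm = -2200.70 / 37 = -59.48 mV

-59 mV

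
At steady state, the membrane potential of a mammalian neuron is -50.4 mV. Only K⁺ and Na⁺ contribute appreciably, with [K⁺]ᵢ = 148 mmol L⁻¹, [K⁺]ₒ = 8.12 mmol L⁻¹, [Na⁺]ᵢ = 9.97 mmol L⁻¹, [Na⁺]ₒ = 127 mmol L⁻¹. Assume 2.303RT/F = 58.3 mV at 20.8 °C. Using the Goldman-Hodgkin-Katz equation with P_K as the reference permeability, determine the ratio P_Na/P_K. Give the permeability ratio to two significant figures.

Let α = P_Na/P_K. GHK: Vm = 58.3·log₁₀[(Kₒ + α·Naₒ)/(Kᵢ + α·Naᵢ)].
10^(Vm/58.3) = 10^(-50.4/58.3) = 0.13662
So 0.13662·(Kᵢ + α·Naᵢ) = Kₒ + α·Naₒ → α = (0.13662·148.0 − 8.12) / (127.0 − 0.13662·9.97)
α = (20.22 − 8.12) / (127.0 − 1.362) = 12.1/125.6 = 0.0963

0.096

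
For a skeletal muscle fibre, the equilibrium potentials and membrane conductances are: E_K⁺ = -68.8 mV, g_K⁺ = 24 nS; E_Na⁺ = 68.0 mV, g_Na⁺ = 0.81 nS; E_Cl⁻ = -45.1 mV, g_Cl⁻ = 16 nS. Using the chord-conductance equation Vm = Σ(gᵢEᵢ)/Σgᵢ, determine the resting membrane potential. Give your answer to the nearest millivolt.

Σ gᵢEᵢ = 24·(-68.8) + 0.81·(68.0) + 16·(-45.1) = -2317.72
Σ gᵢ = 24 + 0.81 + 16 = 40.81
Vm = -2317.72 / 40.81 = -56.79 mV

-57 mV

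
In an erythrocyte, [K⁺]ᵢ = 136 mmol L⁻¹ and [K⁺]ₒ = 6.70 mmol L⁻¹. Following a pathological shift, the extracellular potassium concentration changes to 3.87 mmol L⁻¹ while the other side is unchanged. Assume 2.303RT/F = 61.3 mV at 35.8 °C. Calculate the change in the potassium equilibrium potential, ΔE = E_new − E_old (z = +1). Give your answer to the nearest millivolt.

E_old = (61.3/1)·log₁₀(6.70/136) = -80.15 mV
E_new = (61.3/1)·log₁₀(3.87/136) = -94.76 mV
ΔE = -94.76 − (-80.15) = -14.61 mV

-15 mV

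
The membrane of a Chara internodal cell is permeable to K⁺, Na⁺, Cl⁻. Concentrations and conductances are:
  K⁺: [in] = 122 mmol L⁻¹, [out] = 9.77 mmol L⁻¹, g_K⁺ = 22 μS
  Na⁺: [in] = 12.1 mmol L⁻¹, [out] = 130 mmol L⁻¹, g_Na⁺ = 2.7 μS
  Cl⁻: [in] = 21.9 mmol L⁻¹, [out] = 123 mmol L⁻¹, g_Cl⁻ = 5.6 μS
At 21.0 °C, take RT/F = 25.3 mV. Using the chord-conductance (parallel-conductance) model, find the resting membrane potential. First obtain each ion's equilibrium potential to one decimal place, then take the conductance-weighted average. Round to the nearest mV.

-49 mV

E_K⁺ = (25.3/1)·ln(9.77/122) = -63.9 mV
E_Na⁺ = (25.3/1)·ln(130/12.1) = 60.1 mV
E_Cl⁻ = (25.3/-1)·ln(123/21.9) = -43.7 mV
Vm = (Σ gᵢEᵢ)/(Σ gᵢ) = (22·-63.9 + 2.7·60.1 + 5.6·-43.7) / (22 + 2.7 + 5.6)
= -1488.25 / 30.3 = -49.12 mV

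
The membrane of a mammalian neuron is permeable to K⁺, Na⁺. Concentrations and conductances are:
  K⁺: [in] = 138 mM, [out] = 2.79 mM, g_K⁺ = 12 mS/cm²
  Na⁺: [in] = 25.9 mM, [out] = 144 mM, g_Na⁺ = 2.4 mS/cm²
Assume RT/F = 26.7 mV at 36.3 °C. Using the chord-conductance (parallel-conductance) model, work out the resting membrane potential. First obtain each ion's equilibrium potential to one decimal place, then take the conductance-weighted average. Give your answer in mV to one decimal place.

-79.2 mV

E_K⁺ = (26.7/1)·ln(2.79/138) = -104.2 mV
E_Na⁺ = (26.7/1)·ln(144/25.9) = 45.8 mV
Vm = (Σ gᵢEᵢ)/(Σ gᵢ) = (12·-104.2 + 2.4·45.8) / (12 + 2.4)
= -1140.48 / 14.4 = -79.20 mV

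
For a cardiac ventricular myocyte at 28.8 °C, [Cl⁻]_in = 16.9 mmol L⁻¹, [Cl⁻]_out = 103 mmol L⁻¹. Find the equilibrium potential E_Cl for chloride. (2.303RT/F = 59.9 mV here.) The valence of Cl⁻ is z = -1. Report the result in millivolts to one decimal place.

-47.0 mV

E = (59.9/z) · log₁₀([Cl⁻]_out/[Cl⁻]_in) with z = -1.
For an anion, dividing by z = -1 reverses the sign.
= (59.9/-1) · log₁₀(103/16.9) = -59.90 · log₁₀(6.095)
= -59.90 · (0.7850) = -47.02 mV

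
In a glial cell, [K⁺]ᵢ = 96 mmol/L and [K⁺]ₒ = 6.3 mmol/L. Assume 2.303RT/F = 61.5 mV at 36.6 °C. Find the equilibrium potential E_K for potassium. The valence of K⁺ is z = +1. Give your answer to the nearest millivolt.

-73 mV

E = (61.5/z) · log₁₀([K⁺]_out/[K⁺]_in) with z = +1.
= (61.5/1) · log₁₀(6.3/96) = 61.50 · log₁₀(0.06563)
= 61.50 · (-1.1829) = -72.75 mV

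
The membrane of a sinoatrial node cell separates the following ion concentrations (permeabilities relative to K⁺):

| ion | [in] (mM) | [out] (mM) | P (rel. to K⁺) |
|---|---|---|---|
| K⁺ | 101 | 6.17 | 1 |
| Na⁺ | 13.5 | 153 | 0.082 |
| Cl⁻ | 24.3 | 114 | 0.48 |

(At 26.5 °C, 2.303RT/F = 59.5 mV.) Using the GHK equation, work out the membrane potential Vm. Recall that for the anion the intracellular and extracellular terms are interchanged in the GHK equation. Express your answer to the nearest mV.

-42 mV

Vm = 59.5 · log₁₀[(Σ P·[cation]ₒ + Σ P·[anion]ᵢ) / (Σ P·[cation]ᵢ + Σ P·[anion]ₒ)]
Numerator = 1×6.17 + 0.082×153 + 0.48×24.3 = 30.38
Denominator = 1×101 + 0.082×13.5 + 0.48×114 = 156.8
Vm = 59.5 · log₁₀(0.19372) = 59.5 × (-0.7128) = -42.41 mV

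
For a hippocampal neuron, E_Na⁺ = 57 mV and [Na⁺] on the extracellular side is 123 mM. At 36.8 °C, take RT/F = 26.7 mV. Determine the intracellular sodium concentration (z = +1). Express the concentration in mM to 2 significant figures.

15 mM

Nernst: E = (26.7/1) · ln([out]/[in]), so ln([out]/[in]) = 57.0 × 1 / 26.7 = 2.1348.
[out]/[in] = e^(2.1348) = 8.456.
[in] = 123 / 8.456 = 14.55 mM.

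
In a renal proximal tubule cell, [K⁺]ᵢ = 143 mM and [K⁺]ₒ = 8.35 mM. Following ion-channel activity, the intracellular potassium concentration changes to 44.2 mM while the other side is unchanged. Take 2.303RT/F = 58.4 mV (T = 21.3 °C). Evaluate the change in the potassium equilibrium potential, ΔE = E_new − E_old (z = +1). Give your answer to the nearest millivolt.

E_old = (58.4/1)·log₁₀(8.35/143) = -72.05 mV
E_new = (58.4/1)·log₁₀(8.35/44.2) = -42.27 mV
ΔE = -42.27 − (-72.05) = 29.78 mV

30 mV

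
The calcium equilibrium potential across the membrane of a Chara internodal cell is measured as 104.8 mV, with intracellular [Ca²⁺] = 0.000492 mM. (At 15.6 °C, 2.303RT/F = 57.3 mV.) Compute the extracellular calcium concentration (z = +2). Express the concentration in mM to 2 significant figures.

Nernst: E = (57.3/2) · log₁₀([out]/[in]), so log₁₀([out]/[in]) = 104.8 × 2 / 57.3 = 3.6579.
[out]/[in] = 10^(3.6579) = 4549.
[out] = 4549 × 0.000492 = 2.238 mM.

2.2 mM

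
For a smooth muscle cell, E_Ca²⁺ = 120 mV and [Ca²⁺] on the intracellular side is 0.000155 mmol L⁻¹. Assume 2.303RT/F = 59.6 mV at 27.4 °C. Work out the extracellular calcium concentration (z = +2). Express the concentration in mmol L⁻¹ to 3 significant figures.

1.65 mmol L⁻¹

Nernst: E = (59.6/2) · log₁₀([out]/[in]), so log₁₀([out]/[in]) = 120.0 × 2 / 59.6 = 4.0268.
[out]/[in] = 10^(4.0268) = 1.064e+04.
[out] = 1.064e+04 × 0.000155 = 1.649 mmol L⁻¹.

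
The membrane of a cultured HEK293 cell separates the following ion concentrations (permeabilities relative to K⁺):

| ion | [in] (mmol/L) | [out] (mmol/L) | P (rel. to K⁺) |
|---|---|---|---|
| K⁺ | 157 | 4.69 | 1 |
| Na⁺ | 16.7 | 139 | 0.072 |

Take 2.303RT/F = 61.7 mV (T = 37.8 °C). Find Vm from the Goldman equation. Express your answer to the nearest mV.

Vm = 61.7 · log₁₀[(Σ P·[cation]ₒ + Σ P·[anion]ᵢ) / (Σ P·[cation]ᵢ + Σ P·[anion]ₒ)]
Numerator = 1×4.69 + 0.072×139 = 14.7
Denominator = 1×157 + 0.072×16.7 = 158.2
Vm = 61.7 · log₁₀(0.092906) = 61.7 × (-1.0320) = -63.67 mV

-64 mV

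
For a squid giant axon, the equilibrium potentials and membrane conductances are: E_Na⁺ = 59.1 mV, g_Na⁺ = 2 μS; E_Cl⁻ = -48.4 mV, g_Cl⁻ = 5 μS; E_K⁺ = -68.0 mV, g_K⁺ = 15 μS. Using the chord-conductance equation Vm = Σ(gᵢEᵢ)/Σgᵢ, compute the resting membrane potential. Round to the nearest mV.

Σ gᵢEᵢ = 2·(59.1) + 5·(-48.4) + 15·(-68.0) = -1143.80
Σ gᵢ = 2 + 5 + 15 = 22
Vm = -1143.80 / 22 = -51.99 mV

-52 mV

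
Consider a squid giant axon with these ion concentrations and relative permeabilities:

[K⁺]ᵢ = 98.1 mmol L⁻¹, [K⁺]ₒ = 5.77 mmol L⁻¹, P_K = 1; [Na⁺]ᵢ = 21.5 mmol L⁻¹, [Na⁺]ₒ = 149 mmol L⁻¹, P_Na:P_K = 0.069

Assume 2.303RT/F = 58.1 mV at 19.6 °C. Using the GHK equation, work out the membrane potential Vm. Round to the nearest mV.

Vm = 58.1 · log₁₀[(Σ P·[cation]ₒ + Σ P·[anion]ᵢ) / (Σ P·[cation]ᵢ + Σ P·[anion]ₒ)]
Numerator = 1×5.77 + 0.069×149 = 16.05
Denominator = 1×98.1 + 0.069×21.5 = 99.58
Vm = 58.1 · log₁₀(0.16118) = 58.1 × (-0.7927) = -46.06 mV

-46 mV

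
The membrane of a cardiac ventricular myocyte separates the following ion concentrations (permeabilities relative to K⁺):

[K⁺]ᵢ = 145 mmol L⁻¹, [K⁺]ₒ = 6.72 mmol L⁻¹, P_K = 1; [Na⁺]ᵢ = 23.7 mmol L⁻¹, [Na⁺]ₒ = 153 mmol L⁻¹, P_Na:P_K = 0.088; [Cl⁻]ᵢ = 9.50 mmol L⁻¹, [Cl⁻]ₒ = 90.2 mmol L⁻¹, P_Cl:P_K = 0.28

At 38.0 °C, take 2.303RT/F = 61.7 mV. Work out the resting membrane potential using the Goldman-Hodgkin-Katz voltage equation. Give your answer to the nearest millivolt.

-54 mV

Vm = 61.7 · log₁₀[(Σ P·[cation]ₒ + Σ P·[anion]ᵢ) / (Σ P·[cation]ᵢ + Σ P·[anion]ₒ)]
Numerator = 1×6.72 + 0.088×153 + 0.28×9.50 = 22.84
Denominator = 1×145 + 0.088×23.7 + 0.28×90.2 = 172.3
Vm = 61.7 · log₁₀(0.13255) = 61.7 × (-0.8776) = -54.15 mV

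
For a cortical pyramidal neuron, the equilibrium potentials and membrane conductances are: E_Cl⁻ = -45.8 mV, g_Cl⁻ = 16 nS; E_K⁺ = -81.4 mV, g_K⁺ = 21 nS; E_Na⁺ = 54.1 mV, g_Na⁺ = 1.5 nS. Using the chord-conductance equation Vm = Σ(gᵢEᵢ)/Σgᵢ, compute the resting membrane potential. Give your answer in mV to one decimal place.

-61.3 mV

Σ gᵢEᵢ = 16·(-45.8) + 21·(-81.4) + 1.5·(54.1) = -2361.05
Σ gᵢ = 16 + 21 + 1.5 = 38.5
Vm = -2361.05 / 38.5 = -61.33 mV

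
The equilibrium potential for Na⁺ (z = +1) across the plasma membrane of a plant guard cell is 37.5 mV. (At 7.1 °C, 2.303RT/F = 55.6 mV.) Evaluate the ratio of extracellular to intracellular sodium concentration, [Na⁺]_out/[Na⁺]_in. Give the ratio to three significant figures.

4.73

log₁₀([out]/[in]) = E·z/(55.6) = 37.5 × 1 / 55.6 = 0.6745
[out]/[in] = 10^(0.6745) = 4.726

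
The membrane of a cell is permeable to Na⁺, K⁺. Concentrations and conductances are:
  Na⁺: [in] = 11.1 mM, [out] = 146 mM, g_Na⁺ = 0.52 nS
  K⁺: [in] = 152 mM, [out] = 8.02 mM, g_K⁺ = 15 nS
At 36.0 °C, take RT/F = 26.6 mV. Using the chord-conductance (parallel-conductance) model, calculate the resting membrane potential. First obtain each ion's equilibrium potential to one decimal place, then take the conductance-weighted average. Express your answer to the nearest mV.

E_Na⁺ = (26.6/1)·ln(146/11.1) = 68.5 mV
E_K⁺ = (26.6/1)·ln(8.02/152) = -78.3 mV
Vm = (Σ gᵢEᵢ)/(Σ gᵢ) = (0.52·68.5 + 15·-78.3) / (0.52 + 15)
= -1138.88 / 15.52 = -73.38 mV

-73 mV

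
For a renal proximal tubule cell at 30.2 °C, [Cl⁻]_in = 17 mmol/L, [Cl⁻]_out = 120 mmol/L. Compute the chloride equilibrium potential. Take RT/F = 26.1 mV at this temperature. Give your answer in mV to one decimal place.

E = (26.1/z) · ln([Cl⁻]_out/[Cl⁻]_in) with z = -1.
For an anion, dividing by z = -1 reverses the sign.
= (26.1/-1) · ln(120/17) = -26.10 · ln(7.059)
= -26.10 · (1.9543) = -51.01 mV

-51.0 mV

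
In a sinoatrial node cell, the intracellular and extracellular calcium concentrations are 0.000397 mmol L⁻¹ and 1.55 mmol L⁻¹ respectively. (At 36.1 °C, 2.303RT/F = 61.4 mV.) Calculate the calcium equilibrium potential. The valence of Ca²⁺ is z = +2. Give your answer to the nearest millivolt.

E = (61.4/z) · log₁₀([Ca²⁺]_out/[Ca²⁺]_in) with z = +2.
= (61.4/2) · log₁₀(1.55/0.000397) = 30.70 · log₁₀(3904)
= 30.70 · (3.5915) = 110.26 mV

110 mV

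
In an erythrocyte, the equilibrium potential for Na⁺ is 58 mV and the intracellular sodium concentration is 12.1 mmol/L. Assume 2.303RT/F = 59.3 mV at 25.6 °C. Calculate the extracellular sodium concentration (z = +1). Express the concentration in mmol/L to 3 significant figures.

115 mmol/L

Nernst: E = (59.3/1) · log₁₀([out]/[in]), so log₁₀([out]/[in]) = 58.0 × 1 / 59.3 = 0.9781.
[out]/[in] = 10^(0.9781) = 9.508.
[out] = 9.508 × 12.1 = 115 mmol/L.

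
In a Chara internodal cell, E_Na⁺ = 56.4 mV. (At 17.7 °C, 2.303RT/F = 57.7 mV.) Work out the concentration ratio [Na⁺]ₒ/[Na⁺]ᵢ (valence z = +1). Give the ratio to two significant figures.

9.5

log₁₀([out]/[in]) = E·z/(57.7) = 56.4 × 1 / 57.7 = 0.9775
[out]/[in] = 10^(0.9775) = 9.494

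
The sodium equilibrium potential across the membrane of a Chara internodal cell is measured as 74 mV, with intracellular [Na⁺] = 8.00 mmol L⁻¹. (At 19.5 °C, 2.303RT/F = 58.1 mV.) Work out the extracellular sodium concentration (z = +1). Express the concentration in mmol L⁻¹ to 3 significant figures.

150 mmol L⁻¹

Nernst: E = (58.1/1) · log₁₀([out]/[in]), so log₁₀([out]/[in]) = 74.0 × 1 / 58.1 = 1.2737.
[out]/[in] = 10^(1.2737) = 18.78.
[out] = 18.78 × 8.00 = 150.2 mmol L⁻¹.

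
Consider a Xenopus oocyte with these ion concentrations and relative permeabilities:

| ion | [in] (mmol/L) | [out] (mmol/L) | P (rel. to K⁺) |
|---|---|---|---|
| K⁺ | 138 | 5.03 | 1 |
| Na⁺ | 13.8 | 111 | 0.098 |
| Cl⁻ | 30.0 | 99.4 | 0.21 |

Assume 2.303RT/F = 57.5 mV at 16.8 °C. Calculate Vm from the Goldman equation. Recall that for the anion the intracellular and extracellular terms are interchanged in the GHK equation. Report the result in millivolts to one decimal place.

Vm = 57.5 · log₁₀[(Σ P·[cation]ₒ + Σ P·[anion]ᵢ) / (Σ P·[cation]ᵢ + Σ P·[anion]ₒ)]
Numerator = 1×5.03 + 0.098×111 + 0.21×30.0 = 22.21
Denominator = 1×138 + 0.098×13.8 + 0.21×99.4 = 160.2
Vm = 57.5 · log₁₀(0.1386) = 57.5 × (-0.8582) = -49.35 mV

-49.3 mV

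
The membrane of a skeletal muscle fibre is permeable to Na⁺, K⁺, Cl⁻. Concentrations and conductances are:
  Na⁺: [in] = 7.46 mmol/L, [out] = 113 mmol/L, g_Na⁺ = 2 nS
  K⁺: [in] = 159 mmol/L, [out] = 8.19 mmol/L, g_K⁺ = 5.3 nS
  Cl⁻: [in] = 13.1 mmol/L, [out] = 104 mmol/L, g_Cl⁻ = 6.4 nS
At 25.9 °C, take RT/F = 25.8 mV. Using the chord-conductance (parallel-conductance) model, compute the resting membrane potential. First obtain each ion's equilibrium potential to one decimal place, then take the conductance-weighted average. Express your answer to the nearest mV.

E_Na⁺ = (25.8/1)·ln(113/7.46) = 70.1 mV
E_K⁺ = (25.8/1)·ln(8.19/159) = -76.5 mV
E_Cl⁻ = (25.8/-1)·ln(104/13.1) = -53.5 mV
Vm = (Σ gᵢEᵢ)/(Σ gᵢ) = (2·70.1 + 5.3·-76.5 + 6.4·-53.5) / (2 + 5.3 + 6.4)
= -607.65 / 13.7 = -44.35 mV

-44 mV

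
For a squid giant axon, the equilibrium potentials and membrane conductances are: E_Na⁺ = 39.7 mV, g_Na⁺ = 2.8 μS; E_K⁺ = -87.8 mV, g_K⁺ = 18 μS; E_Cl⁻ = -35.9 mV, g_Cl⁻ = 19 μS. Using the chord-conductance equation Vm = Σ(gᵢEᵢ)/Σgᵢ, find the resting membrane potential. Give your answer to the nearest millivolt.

-54 mV

Σ gᵢEᵢ = 2.8·(39.7) + 18·(-87.8) + 19·(-35.9) = -2151.34
Σ gᵢ = 2.8 + 18 + 19 = 39.8
Vm = -2151.34 / 39.8 = -54.05 mV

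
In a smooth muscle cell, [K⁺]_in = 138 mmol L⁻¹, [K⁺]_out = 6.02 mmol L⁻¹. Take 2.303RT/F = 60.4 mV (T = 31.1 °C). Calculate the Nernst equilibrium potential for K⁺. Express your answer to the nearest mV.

-82 mV

E = (60.4/z) · log₁₀([K⁺]_out/[K⁺]_in) with z = +1.
= (60.4/1) · log₁₀(6.02/138) = 60.40 · log₁₀(0.04362)
= 60.40 · (-1.3603) = -82.16 mV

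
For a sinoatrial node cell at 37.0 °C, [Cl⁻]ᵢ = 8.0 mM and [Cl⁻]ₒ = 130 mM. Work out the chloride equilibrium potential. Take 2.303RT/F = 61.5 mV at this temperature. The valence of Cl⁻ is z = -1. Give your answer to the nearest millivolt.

E = (61.5/z) · log₁₀([Cl⁻]_out/[Cl⁻]_in) with z = -1.
For an anion, dividing by z = -1 reverses the sign.
= (61.5/-1) · log₁₀(130/8.0) = -61.50 · log₁₀(16.25)
= -61.50 · (1.2109) = -74.47 mV

-74 mV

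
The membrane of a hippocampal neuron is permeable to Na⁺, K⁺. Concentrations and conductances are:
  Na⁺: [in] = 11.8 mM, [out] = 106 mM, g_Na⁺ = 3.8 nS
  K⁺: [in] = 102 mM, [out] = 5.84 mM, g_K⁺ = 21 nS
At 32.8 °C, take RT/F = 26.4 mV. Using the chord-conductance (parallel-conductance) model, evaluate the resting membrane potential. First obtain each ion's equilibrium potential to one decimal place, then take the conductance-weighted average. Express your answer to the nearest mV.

E_Na⁺ = (26.4/1)·ln(106/11.8) = 58.0 mV
E_K⁺ = (26.4/1)·ln(5.84/102) = -75.5 mV
Vm = (Σ gᵢEᵢ)/(Σ gᵢ) = (3.8·58.0 + 21·-75.5) / (3.8 + 21)
= -1365.10 / 24.8 = -55.04 mV

-55 mV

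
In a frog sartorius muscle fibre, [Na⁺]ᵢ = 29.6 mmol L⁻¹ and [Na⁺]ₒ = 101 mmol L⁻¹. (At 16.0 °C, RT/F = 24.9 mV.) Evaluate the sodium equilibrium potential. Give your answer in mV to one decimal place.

E = (24.9/z) · ln([Na⁺]_out/[Na⁺]_in) with z = +1.
= (24.9/1) · ln(101/29.6) = 24.90 · ln(3.412)
= 24.90 · (1.2273) = 30.56 mV

30.6 mV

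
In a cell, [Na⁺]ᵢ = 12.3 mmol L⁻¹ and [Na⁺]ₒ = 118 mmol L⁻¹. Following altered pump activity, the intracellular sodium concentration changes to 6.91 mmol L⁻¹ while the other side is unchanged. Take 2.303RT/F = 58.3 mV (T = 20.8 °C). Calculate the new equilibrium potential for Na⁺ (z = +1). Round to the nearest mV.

After the shift: [Na⁺]_out = 118, [Na⁺]_in = 6.91 mmol L⁻¹.
E_new = (58.3/1)·log₁₀(118/6.91) = 58.30 · (1.2324) = 71.85 mV

72 mV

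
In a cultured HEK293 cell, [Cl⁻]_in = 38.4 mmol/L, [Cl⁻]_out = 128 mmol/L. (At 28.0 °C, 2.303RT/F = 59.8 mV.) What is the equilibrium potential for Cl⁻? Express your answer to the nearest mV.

-31 mV

E = (59.8/z) · log₁₀([Cl⁻]_out/[Cl⁻]_in) with z = -1.
For an anion, dividing by z = -1 reverses the sign.
= (59.8/-1) · log₁₀(128/38.4) = -59.80 · log₁₀(3.333)
= -59.80 · (0.5229) = -31.27 mV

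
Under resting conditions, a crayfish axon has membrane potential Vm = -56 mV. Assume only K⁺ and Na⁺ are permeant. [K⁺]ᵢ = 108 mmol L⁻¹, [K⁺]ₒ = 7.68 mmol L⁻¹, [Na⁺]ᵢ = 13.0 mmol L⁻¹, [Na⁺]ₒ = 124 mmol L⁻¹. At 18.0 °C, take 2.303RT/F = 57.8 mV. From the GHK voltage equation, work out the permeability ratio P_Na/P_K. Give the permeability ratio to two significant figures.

Let α = P_Na/P_K. GHK: Vm = 57.8·log₁₀[(Kₒ + α·Naₒ)/(Kᵢ + α·Naᵢ)].
10^(Vm/57.8) = 10^(-56.0/57.8) = 0.10743
So 0.10743·(Kᵢ + α·Naᵢ) = Kₒ + α·Naₒ → α = (0.10743·108.0 − 7.68) / (124.0 − 0.10743·13.0)
α = (11.6 − 7.68) / (124.0 − 1.397) = 3.923/122.6 = 0.032

0.032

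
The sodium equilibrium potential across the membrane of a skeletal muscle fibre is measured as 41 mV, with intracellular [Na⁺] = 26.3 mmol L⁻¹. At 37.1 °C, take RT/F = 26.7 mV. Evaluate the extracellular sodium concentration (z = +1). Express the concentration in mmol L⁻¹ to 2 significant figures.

120 mmol L⁻¹

Nernst: E = (26.7/1) · ln([out]/[in]), so ln([out]/[in]) = 41.0 × 1 / 26.7 = 1.5356.
[out]/[in] = e^(1.5356) = 4.644.
[out] = 4.644 × 26.3 = 122.1 mmol L⁻¹.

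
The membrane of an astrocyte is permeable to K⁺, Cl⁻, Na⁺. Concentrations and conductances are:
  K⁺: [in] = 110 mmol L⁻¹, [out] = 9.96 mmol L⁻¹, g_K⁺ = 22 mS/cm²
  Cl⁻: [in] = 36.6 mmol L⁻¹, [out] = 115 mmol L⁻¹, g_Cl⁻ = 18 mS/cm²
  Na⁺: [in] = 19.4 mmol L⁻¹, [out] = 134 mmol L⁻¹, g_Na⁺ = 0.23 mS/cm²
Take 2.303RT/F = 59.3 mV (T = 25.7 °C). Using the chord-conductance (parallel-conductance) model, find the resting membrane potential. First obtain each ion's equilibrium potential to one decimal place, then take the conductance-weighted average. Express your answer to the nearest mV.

E_K⁺ = (59.3/1)·log₁₀(9.96/110) = -61.9 mV
E_Cl⁻ = (59.3/-1)·log₁₀(115/36.6) = -29.5 mV
E_Na⁺ = (59.3/1)·log₁₀(134/19.4) = 49.8 mV
Vm = (Σ gᵢEᵢ)/(Σ gᵢ) = (22·-61.9 + 18·-29.5 + 0.23·49.8) / (22 + 18 + 0.23)
= -1881.35 / 40.23 = -46.76 mV

-47 mV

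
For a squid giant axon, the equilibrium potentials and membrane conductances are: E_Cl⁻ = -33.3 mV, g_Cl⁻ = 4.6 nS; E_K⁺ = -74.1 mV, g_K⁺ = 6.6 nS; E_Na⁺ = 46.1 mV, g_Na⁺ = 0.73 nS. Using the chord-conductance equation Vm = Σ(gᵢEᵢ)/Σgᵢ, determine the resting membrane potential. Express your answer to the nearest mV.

Σ gᵢEᵢ = 4.6·(-33.3) + 6.6·(-74.1) + 0.73·(46.1) = -608.59
Σ gᵢ = 4.6 + 6.6 + 0.73 = 11.93
Vm = -608.59 / 11.93 = -51.01 mV

-51 mV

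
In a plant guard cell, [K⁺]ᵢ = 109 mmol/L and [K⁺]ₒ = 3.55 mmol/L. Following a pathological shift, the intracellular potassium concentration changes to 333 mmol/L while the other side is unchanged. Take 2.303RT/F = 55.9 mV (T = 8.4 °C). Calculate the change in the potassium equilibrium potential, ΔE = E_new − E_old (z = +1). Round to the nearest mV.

-27 mV

E_old = (55.9/1)·log₁₀(3.55/109) = -83.13 mV
E_new = (55.9/1)·log₁₀(3.55/333) = -110.25 mV
ΔE = -110.25 − (-83.13) = -27.11 mV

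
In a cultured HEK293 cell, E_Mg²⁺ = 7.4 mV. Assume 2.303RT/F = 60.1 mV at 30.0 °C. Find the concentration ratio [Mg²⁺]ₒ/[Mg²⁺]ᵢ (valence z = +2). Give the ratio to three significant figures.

1.76

log₁₀([out]/[in]) = E·z/(60.1) = 7.4 × 2 / 60.1 = 0.2463
[out]/[in] = 10^(0.2463) = 1.763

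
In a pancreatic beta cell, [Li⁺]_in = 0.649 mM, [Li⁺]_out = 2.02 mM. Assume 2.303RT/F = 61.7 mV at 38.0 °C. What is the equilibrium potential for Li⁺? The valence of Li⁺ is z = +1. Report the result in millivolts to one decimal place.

E = (61.7/z) · log₁₀([Li⁺]_out/[Li⁺]_in) with z = +1.
= (61.7/1) · log₁₀(2.02/0.649) = 61.70 · log₁₀(3.112)
= 61.70 · (0.4931) = 30.42 mV

30.4 mV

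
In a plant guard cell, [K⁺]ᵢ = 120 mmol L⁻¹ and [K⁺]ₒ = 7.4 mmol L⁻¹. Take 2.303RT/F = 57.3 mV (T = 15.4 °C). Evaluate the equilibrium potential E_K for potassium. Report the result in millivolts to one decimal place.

-69.3 mV

E = (57.3/z) · log₁₀([K⁺]_out/[K⁺]_in) with z = +1.
= (57.3/1) · log₁₀(7.4/120) = 57.30 · log₁₀(0.06167)
= 57.30 · (-1.2099) = -69.33 mV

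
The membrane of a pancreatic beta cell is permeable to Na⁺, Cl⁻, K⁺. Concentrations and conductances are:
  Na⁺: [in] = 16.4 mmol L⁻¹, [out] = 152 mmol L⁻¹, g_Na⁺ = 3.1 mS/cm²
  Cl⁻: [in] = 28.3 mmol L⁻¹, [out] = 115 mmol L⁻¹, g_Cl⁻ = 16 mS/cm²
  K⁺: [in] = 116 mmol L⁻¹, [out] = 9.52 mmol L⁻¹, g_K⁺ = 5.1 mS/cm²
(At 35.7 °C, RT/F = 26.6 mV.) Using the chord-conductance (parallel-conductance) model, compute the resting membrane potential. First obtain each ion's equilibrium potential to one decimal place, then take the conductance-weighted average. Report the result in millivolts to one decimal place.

-31.1 mV

E_Na⁺ = (26.6/1)·ln(152/16.4) = 59.2 mV
E_Cl⁻ = (26.6/-1)·ln(115/28.3) = -37.3 mV
E_K⁺ = (26.6/1)·ln(9.52/116) = -66.5 mV
Vm = (Σ gᵢEᵢ)/(Σ gᵢ) = (3.1·59.2 + 16·-37.3 + 5.1·-66.5) / (3.1 + 16 + 5.1)
= -752.43 / 24.2 = -31.09 mV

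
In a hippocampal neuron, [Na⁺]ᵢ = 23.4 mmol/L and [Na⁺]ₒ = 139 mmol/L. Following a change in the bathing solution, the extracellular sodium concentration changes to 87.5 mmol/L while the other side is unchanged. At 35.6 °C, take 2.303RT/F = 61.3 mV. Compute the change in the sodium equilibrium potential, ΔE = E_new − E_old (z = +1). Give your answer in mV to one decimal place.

E_old = (61.3/1)·log₁₀(139/23.4) = 47.43 mV
E_new = (61.3/1)·log₁₀(87.5/23.4) = 35.11 mV
ΔE = 35.11 − (47.43) = -12.32 mV

-12.3 mV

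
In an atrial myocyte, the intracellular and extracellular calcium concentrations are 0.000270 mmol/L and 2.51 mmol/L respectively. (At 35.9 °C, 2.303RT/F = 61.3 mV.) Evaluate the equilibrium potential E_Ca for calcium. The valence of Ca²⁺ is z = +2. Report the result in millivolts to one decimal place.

E = (61.3/z) · log₁₀([Ca²⁺]_out/[Ca²⁺]_in) with z = +2.
= (61.3/2) · log₁₀(2.51/0.000270) = 30.65 · log₁₀(9296)
= 30.65 · (3.9683) = 121.63 mV

121.6 mV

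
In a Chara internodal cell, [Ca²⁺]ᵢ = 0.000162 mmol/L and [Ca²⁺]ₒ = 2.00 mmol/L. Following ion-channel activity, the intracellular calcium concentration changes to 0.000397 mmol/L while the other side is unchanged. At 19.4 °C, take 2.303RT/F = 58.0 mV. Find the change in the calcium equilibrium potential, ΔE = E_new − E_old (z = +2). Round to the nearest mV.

E_old = (58.0/2)·log₁₀(2.00/0.000162) = 118.65 mV
E_new = (58.0/2)·log₁₀(2.00/0.000397) = 107.36 mV
ΔE = 107.36 − (118.65) = -11.29 mV

-11 mV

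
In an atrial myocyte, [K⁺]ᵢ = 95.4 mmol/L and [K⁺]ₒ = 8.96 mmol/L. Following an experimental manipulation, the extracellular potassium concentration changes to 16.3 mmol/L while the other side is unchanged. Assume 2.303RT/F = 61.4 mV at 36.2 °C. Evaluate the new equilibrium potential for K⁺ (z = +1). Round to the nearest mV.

After the shift: [K⁺]_out = 16.3, [K⁺]_in = 95.4 mmol/L.
E_new = (61.4/1)·log₁₀(16.3/95.4) = 61.40 · (-0.7674) = -47.12 mV

-47 mV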